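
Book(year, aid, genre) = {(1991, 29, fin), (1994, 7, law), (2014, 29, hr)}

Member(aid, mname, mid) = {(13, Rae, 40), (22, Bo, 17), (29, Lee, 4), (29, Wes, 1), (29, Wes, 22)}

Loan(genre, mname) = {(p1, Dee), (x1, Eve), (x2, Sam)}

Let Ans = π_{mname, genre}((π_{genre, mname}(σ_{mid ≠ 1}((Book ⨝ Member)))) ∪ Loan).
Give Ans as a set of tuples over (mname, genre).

Book ⋈ Member (natural join on aid): {(1991, 29, fin, Lee, 4), (1991, 29, fin, Wes, 1), (1991, 29, fin, Wes, 22), (2014, 29, hr, Lee, 4), (2014, 29, hr, Wes, 1), (2014, 29, hr, Wes, 22)}
Apply σ_{mid ≠ 1}; surviving tuples: {(1991, 29, fin, Lee, 4), (1991, 29, fin, Wes, 22), (2014, 29, hr, Lee, 4), (2014, 29, hr, Wes, 22)}
π_{genre, mname} gives {(fin, Lee), (fin, Wes), (hr, Lee), (hr, Wes)}.
Set union of the two operands is {(fin, Lee), (fin, Wes), (hr, Lee), (hr, Wes), (p1, Dee), (x1, Eve), (x2, Sam)}.
π_{mname, genre} gives {(Dee, p1), (Eve, x1), (Lee, fin), (Lee, hr), (Sam, x2), (Wes, fin), (Wes, hr)}.

{(Dee, p1), (Eve, x1), (Lee, fin), (Lee, hr), (Sam, x2), (Wes, fin), (Wes, hr)}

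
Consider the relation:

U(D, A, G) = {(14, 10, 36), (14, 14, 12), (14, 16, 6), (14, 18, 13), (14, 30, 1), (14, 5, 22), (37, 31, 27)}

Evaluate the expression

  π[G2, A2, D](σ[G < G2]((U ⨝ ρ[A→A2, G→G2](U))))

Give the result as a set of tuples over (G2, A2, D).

{(12, 14, 14), (13, 18, 14), (22, 5, 14), (36, 10, 14), (6, 16, 14)}

ρ[A→A2, G→G2]: schema becomes (D, A2, G2); tuples unchanged.
Joining U and ρ[A→A2, G→G2](U) on D yields {(14, 10, 36, 10, 36), (14, 10, 36, 14, 12), (14, 10, 36, 16, 6), (14, 10, 36, 18, 13), (14, 10, 36, 30, 1), (14, 10, 36, 5, 22), (14, 14, 12, 10, 36), (14, 14, 12, 14, 12), (14, 14, 12, 16, 6), (14, 14, 12, 18, 13), (14, 14, 12, 30, 1), (14, 14, 12, 5, 22), (14, 16, 6, 10, 36), (14, 16, 6, 14, 12), (14, 16, 6, 16, 6), (14, 16, 6, 18, 13), (14, 16, 6, 30, 1), (14, 16, 6, 5, 22), (14, 18, 13, 10, 36), (14, 18, 13, 14, 12), (14, 18, 13, 16, 6), (14, 18, 13, 18, 13), (14, 18, 13, 30, 1), (14, 18, 13, 5, 22), (14, 30, 1, 10, 36), (14, 30, 1, 14, 12), (14, 30, 1, 16, 6), (14, 30, 1, 18, 13), (14, 30, 1, 30, 1), (14, 30, 1, 5, 22), (14, 5, 22, 10, 36), (14, 5, 22, 14, 12), (14, 5, 22, 16, 6), (14, 5, 22, 18, 13), (14, 5, 22, 30, 1), (14, 5, 22, 5, 22), (37, 31, 27, 31, 27)}.
Filtering on G < G2 leaves {(14, 14, 12, 10, 36), (14, 14, 12, 18, 13), (14, 14, 12, 5, 22), (14, 16, 6, 10, 36), (14, 16, 6, 14, 12), (14, 16, 6, 18, 13), (14, 16, 6, 5, 22), (14, 18, 13, 10, 36), (14, 18, 13, 5, 22), (14, 30, 1, 10, 36), (14, 30, 1, 14, 12), (14, 30, 1, 16, 6), (14, 30, 1, 18, 13), (14, 30, 1, 5, 22), (14, 5, 22, 10, 36)}.
π_{G2, A2, D} gives {(12, 14, 14), (13, 18, 14), (22, 5, 14), (36, 10, 14), (6, 16, 14)} (10 duplicate(s) eliminated).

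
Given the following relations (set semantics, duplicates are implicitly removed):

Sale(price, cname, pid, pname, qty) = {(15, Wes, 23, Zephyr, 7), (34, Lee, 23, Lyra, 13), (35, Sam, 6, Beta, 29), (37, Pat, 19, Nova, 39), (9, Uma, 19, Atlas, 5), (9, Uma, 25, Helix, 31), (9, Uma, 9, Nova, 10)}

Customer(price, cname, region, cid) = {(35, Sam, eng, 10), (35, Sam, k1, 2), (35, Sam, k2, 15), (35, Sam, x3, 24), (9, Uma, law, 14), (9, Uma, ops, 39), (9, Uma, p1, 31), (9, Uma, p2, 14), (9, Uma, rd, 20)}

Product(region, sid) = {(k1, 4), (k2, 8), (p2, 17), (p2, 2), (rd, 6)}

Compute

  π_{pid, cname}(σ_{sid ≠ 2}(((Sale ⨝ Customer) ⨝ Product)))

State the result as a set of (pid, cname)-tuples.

Natural join on price, cname: {(35, Sam, 6, Beta, 29, eng, 10), (35, Sam, 6, Beta, 29, k1, 2), (35, Sam, 6, Beta, 29, k2, 15), (35, Sam, 6, Beta, 29, x3, 24), (9, Uma, 19, Atlas, 5, law, 14), (9, Uma, 19, Atlas, 5, ops, 39), (9, Uma, 19, Atlas, 5, p1, 31), (9, Uma, 19, Atlas, 5, p2, 14), (9, Uma, 19, Atlas, 5, rd, 20), (9, Uma, 25, Helix, 31, law, 14), (9, Uma, 25, Helix, 31, ops, 39), (9, Uma, 25, Helix, 31, p1, 31), (9, Uma, 25, Helix, 31, p2, 14), (9, Uma, 25, Helix, 31, rd, 20), (9, Uma, 9, Nova, 10, law, 14), (9, Uma, 9, Nova, 10, ops, 39), (9, Uma, 9, Nova, 10, p1, 31), (9, Uma, 9, Nova, 10, p2, 14), (9, Uma, 9, Nova, 10, rd, 20)}
Natural join on region: {(35, Sam, 6, Beta, 29, k1, 2, 4), (35, Sam, 6, Beta, 29, k2, 15, 8), (9, Uma, 19, Atlas, 5, p2, 14, 17), (9, Uma, 19, Atlas, 5, p2, 14, 2), (9, Uma, 19, Atlas, 5, rd, 20, 6), (9, Uma, 25, Helix, 31, p2, 14, 17), (9, Uma, 25, Helix, 31, p2, 14, 2), (9, Uma, 25, Helix, 31, rd, 20, 6), (9, Uma, 9, Nova, 10, p2, 14, 17), (9, Uma, 9, Nova, 10, p2, 14, 2), (9, Uma, 9, Nova, 10, rd, 20, 6)}
σ[sid ≠ 2]: keep tuples satisfying sid ≠ 2 → {(35, Sam, 6, Beta, 29, k1, 2, 4), (35, Sam, 6, Beta, 29, k2, 15, 8), (9, Uma, 19, Atlas, 5, p2, 14, 17), (9, Uma, 19, Atlas, 5, rd, 20, 6), (9, Uma, 25, Helix, 31, p2, 14, 17), (9, Uma, 25, Helix, 31, rd, 20, 6), (9, Uma, 9, Nova, 10, p2, 14, 17), (9, Uma, 9, Nova, 10, rd, 20, 6)}
π_{pid, cname} gives {(19, Uma), (25, Uma), (6, Sam), (9, Uma)} (4 duplicate(s) eliminated).

{(19, Uma), (25, Uma), (6, Sam), (9, Uma)}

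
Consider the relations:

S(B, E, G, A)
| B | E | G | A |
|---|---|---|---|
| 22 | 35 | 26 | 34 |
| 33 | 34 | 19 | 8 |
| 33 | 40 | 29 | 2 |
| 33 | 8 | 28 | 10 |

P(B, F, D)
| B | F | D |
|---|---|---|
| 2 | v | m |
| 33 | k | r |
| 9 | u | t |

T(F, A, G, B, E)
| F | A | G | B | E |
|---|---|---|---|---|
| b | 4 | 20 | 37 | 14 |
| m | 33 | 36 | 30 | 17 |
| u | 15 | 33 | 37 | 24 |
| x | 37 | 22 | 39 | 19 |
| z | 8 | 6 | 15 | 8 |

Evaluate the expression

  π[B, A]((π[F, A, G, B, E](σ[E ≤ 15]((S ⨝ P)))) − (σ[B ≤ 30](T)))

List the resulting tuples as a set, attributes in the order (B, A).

{(33, 10)}

Natural join on B: {(33, 34, 19, 8, k, r), (33, 40, 29, 2, k, r), (33, 8, 28, 10, k, r)}
σ[E ≤ 15]: keep tuples satisfying E ≤ 15 → {(33, 8, 28, 10, k, r)}
π[F, A, G, B, E]: project onto (F, A, G, B, E) → {(k, 10, 28, 33, 8)}
σ[B ≤ 30]: keep tuples satisfying B ≤ 30 → {(m, 33, 36, 30, 17), (z, 8, 6, 15, 8)}
Difference: {(k, 10, 28, 33, 8)} with {(m, 33, 36, 30, 17), (z, 8, 6, 15, 8)} → {(k, 10, 28, 33, 8)}
π[B, A]: project onto (B, A) → {(33, 10)}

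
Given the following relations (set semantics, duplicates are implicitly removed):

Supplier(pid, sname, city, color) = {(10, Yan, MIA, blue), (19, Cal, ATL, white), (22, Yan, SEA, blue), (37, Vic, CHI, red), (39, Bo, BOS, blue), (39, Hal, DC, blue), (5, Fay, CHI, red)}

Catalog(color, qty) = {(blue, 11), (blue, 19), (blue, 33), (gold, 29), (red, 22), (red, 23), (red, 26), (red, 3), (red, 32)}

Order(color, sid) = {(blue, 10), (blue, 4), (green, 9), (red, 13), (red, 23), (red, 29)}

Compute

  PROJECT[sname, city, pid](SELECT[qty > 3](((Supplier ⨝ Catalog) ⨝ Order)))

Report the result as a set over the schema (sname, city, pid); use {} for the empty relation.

Joining Supplier and Catalog on color yields {(10, Yan, MIA, blue, 11), (10, Yan, MIA, blue, 19), (10, Yan, MIA, blue, 33), (22, Yan, SEA, blue, 11), (22, Yan, SEA, blue, 19), (22, Yan, SEA, blue, 33), (37, Vic, CHI, red, 22), (37, Vic, CHI, red, 23), (37, Vic, CHI, red, 26), (37, Vic, CHI, red, 3), (37, Vic, CHI, red, 32), (39, Bo, BOS, blue, 11), (39, Bo, BOS, blue, 19), (39, Bo, BOS, blue, 33), (39, Hal, DC, blue, 11), (39, Hal, DC, blue, 19), (39, Hal, DC, blue, 33), (5, Fay, CHI, red, 22), (5, Fay, CHI, red, 23), (5, Fay, CHI, red, 26), (5, Fay, CHI, red, 3), (5, Fay, CHI, red, 32)}.
Joining (Supplier ⨝ Catalog) and Order on color yields {(10, Yan, MIA, blue, 11, 10), (10, Yan, MIA, blue, 11, 4), (10, Yan, MIA, blue, 19, 10), (10, Yan, MIA, blue, 19, 4), (10, Yan, MIA, blue, 33, 10), (10, Yan, MIA, blue, 33, 4), (22, Yan, SEA, blue, 11, 10), (22, Yan, SEA, blue, 11, 4), (22, Yan, SEA, blue, 19, 10), (22, Yan, SEA, blue, 19, 4), (22, Yan, SEA, blue, 33, 10), (22, Yan, SEA, blue, 33, 4), (37, Vic, CHI, red, 22, 13), (37, Vic, CHI, red, 22, 23), (37, Vic, CHI, red, 22, 29), (37, Vic, CHI, red, 23, 13), (37, Vic, CHI, red, 23, 23), (37, Vic, CHI, red, 23, 29), (37, Vic, CHI, red, 26, 13), (37, Vic, CHI, red, 26, 23), (37, Vic, CHI, red, 26, 29), (37, Vic, CHI, red, 3, 13), (37, Vic, CHI, red, 3, 23), (37, Vic, CHI, red, 3, 29), (37, Vic, CHI, red, 32, 13), (37, Vic, CHI, red, 32, 23), (37, Vic, CHI, red, 32, 29), (39, Bo, BOS, blue, 11, 10), (39, Bo, BOS, blue, 11, 4), (39, Bo, BOS, blue, 19, 10), (39, Bo, BOS, blue, 19, 4), (39, Bo, BOS, blue, 33, 10), (39, Bo, BOS, blue, 33, 4), (39, Hal, DC, blue, 11, 10), (39, Hal, DC, blue, 11, 4), (39, Hal, DC, blue, 19, 10), (39, Hal, DC, blue, 19, 4), (39, Hal, DC, blue, 33, 10), (39, Hal, DC, blue, 33, 4), (5, Fay, CHI, red, 22, 13), (5, Fay, CHI, red, 22, 23), (5, Fay, CHI, red, 22, 29), (5, Fay, CHI, red, 23, 13), (5, Fay, CHI, red, 23, 23), (5, Fay, CHI, red, 23, 29), (5, Fay, CHI, red, 26, 13), (5, Fay, CHI, red, 26, 23), (5, Fay, CHI, red, 26, 29), (5, Fay, CHI, red, 3, 13), (5, Fay, CHI, red, 3, 23), (5, Fay, CHI, red, 3, 29), (5, Fay, CHI, red, 32, 13), (5, Fay, CHI, red, 32, 23), (5, Fay, CHI, red, 32, 29)}.
Apply σ_{qty > 3}; surviving tuples: {(10, Yan, MIA, blue, 11, 10), (10, Yan, MIA, blue, 11, 4), (10, Yan, MIA, blue, 19, 10), (10, Yan, MIA, blue, 19, 4), (10, Yan, MIA, blue, 33, 10), (10, Yan, MIA, blue, 33, 4), (22, Yan, SEA, blue, 11, 10), (22, Yan, SEA, blue, 11, 4), (22, Yan, SEA, blue, 19, 10), (22, Yan, SEA, blue, 19, 4), (22, Yan, SEA, blue, 33, 10), (22, Yan, SEA, blue, 33, 4), (37, Vic, CHI, red, 22, 13), (37, Vic, CHI, red, 22, 23), (37, Vic, CHI, red, 22, 29), (37, Vic, CHI, red, 23, 13), (37, Vic, CHI, red, 23, 23), (37, Vic, CHI, red, 23, 29), (37, Vic, CHI, red, 26, 13), (37, Vic, CHI, red, 26, 23), (37, Vic, CHI, red, 26, 29), (37, Vic, CHI, red, 32, 13), (37, Vic, CHI, red, 32, 23), (37, Vic, CHI, red, 32, 29), (39, Bo, BOS, blue, 11, 10), (39, Bo, BOS, blue, 11, 4), (39, Bo, BOS, blue, 19, 10), (39, Bo, BOS, blue, 19, 4), (39, Bo, BOS, blue, 33, 10), (39, Bo, BOS, blue, 33, 4), (39, Hal, DC, blue, 11, 10), (39, Hal, DC, blue, 11, 4), (39, Hal, DC, blue, 19, 10), (39, Hal, DC, blue, 19, 4), (39, Hal, DC, blue, 33, 10), (39, Hal, DC, blue, 33, 4), (5, Fay, CHI, red, 22, 13), (5, Fay, CHI, red, 22, 23), (5, Fay, CHI, red, 22, 29), (5, Fay, CHI, red, 23, 13), (5, Fay, CHI, red, 23, 23), (5, Fay, CHI, red, 23, 29), (5, Fay, CHI, red, 26, 13), (5, Fay, CHI, red, 26, 23), (5, Fay, CHI, red, 26, 29), (5, Fay, CHI, red, 32, 13), (5, Fay, CHI, red, 32, 23), (5, Fay, CHI, red, 32, 29)}
π_{sname, city, pid} gives {(Bo, BOS, 39), (Fay, CHI, 5), (Hal, DC, 39), (Vic, CHI, 37), (Yan, MIA, 10), (Yan, SEA, 22)} (42 duplicate(s) eliminated).

{(Bo, BOS, 39), (Fay, CHI, 5), (Hal, DC, 39), (Vic, CHI, 37), (Yan, MIA, 10), (Yan, SEA, 22)}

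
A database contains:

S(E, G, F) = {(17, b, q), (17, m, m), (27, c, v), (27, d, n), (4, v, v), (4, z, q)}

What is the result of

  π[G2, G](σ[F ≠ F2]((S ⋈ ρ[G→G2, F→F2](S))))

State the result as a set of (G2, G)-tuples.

{(b, m), (c, d), (d, c), (m, b), (v, z), (z, v)}

ρ[G→G2, F→F2]: schema becomes (E, G2, F2); tuples unchanged.
Joining S and ρ[G→G2, F→F2](S) on E yields {(17, b, q, b, q), (17, b, q, m, m), (17, m, m, b, q), (17, m, m, m, m), (27, c, v, c, v), (27, c, v, d, n), (27, d, n, c, v), (27, d, n, d, n), (4, v, v, v, v), (4, v, v, z, q), (4, z, q, v, v), (4, z, q, z, q)}.
Apply σ_{F ≠ F2}; surviving tuples: {(17, b, q, m, m), (17, m, m, b, q), (27, c, v, d, n), (27, d, n, c, v), (4, v, v, z, q), (4, z, q, v, v)}
Projecting to G2, G: {(b, m), (c, d), (d, c), (m, b), (v, z), (z, v)}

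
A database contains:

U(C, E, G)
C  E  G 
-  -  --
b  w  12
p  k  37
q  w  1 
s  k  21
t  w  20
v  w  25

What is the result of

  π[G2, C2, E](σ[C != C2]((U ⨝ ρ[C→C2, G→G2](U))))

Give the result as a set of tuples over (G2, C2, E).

{(1, q, w), (12, b, w), (20, t, w), (21, s, k), (25, v, w), (37, p, k)}

ρ[C→C2, G→G2]: schema becomes (C2, E, G2); tuples unchanged.
U ⋈ ρ[C→C2, G→G2](U) (natural join on E): {(b, w, 12, b, 12), (b, w, 12, q, 1), (b, w, 12, t, 20), (b, w, 12, v, 25), (p, k, 37, p, 37), (p, k, 37, s, 21), (q, w, 1, b, 12), (q, w, 1, q, 1), (q, w, 1, t, 20), (q, w, 1, v, 25), (s, k, 21, p, 37), (s, k, 21, s, 21), (t, w, 20, b, 12), (t, w, 20, q, 1), (t, w, 20, t, 20), (t, w, 20, v, 25), (v, w, 25, b, 12), (v, w, 25, q, 1), (v, w, 25, t, 20), (v, w, 25, v, 25)}
Selection C != C2: {(b, w, 12, q, 1), (b, w, 12, t, 20), (b, w, 12, v, 25), (p, k, 37, s, 21), (q, w, 1, b, 12), (q, w, 1, t, 20), (q, w, 1, v, 25), (s, k, 21, p, 37), (t, w, 20, b, 12), (t, w, 20, q, 1), (t, w, 20, v, 25), (v, w, 25, b, 12), (v, w, 25, q, 1), (v, w, 25, t, 20)}
Keep only column(s) G2, C2, E (8 duplicate(s) eliminated): {(1, q, w), (12, b, w), (20, t, w), (21, s, k), (25, v, w), (37, p, k)}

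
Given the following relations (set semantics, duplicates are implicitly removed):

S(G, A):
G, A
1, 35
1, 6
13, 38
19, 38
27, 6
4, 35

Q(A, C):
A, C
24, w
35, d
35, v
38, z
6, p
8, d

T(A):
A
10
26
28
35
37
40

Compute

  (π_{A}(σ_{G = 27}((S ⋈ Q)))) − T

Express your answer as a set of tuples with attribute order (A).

Joining S and Q on A yields {(1, 35, d), (1, 35, v), (1, 6, p), (13, 38, z), (19, 38, z), (27, 6, p), (4, 35, d), (4, 35, v)}.
Selection G = 27: {(27, 6, p)}
Projecting to A: {6}
Taking the difference: {6}

{6}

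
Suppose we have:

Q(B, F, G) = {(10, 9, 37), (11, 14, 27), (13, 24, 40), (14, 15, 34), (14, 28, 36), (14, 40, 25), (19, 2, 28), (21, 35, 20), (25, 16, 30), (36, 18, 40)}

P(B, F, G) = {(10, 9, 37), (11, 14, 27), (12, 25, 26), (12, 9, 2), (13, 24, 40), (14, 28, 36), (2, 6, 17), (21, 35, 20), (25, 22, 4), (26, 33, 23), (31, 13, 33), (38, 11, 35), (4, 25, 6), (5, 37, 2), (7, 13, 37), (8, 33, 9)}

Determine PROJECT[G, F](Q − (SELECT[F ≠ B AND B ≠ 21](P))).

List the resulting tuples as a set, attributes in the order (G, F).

Filtering on F ≠ B AND B ≠ 21 leaves {(10, 9, 37), (11, 14, 27), (12, 25, 26), (12, 9, 2), (13, 24, 40), (14, 28, 36), (2, 6, 17), (25, 22, 4), (26, 33, 23), (31, 13, 33), (38, 11, 35), (4, 25, 6), (5, 37, 2), (7, 13, 37), (8, 33, 9)}.
Set difference of the two operands is {(14, 15, 34), (14, 40, 25), (19, 2, 28), (21, 35, 20), (25, 16, 30), (36, 18, 40)}.
Keep only column(s) G, F: {(20, 35), (25, 40), (28, 2), (30, 16), (34, 15), (40, 18)}

{(20, 35), (25, 40), (28, 2), (30, 16), (34, 15), (40, 18)}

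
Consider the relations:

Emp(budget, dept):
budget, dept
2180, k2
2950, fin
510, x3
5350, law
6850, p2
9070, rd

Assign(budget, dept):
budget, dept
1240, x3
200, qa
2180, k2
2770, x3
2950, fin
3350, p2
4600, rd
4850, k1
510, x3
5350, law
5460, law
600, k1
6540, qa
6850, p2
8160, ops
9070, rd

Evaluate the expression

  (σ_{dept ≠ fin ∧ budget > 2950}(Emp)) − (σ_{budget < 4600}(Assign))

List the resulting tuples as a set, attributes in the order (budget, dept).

{(5350, law), (6850, p2), (9070, rd)}

Apply σ_{dept ≠ fin ∧ budget > 2950}; surviving tuples: {(5350, law), (6850, p2), (9070, rd)}
Apply σ_{budget < 4600}; surviving tuples: {(1240, x3), (200, qa), (2180, k2), (2770, x3), (2950, fin), (3350, p2), (510, x3), (600, k1)}
Set difference of the two operands is {(5350, law), (6850, p2), (9070, rd)}.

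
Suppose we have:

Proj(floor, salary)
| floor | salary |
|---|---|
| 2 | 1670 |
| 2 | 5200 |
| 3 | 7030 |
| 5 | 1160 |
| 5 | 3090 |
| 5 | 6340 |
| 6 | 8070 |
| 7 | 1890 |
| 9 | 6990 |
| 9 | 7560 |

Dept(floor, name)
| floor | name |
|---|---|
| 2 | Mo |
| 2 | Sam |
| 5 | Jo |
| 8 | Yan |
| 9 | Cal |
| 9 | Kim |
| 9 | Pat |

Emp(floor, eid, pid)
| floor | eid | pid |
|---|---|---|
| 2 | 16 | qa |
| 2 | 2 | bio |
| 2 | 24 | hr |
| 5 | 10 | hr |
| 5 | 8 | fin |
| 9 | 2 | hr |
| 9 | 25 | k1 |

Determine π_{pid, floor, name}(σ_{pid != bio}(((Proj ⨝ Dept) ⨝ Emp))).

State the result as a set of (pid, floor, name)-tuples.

Natural join on floor: {(2, 1670, Mo), (2, 1670, Sam), (2, 5200, Mo), (2, 5200, Sam), (5, 1160, Jo), (5, 3090, Jo), (5, 6340, Jo), (9, 6990, Cal), (9, 6990, Kim), (9, 6990, Pat), (9, 7560, Cal), (9, 7560, Kim), (9, 7560, Pat)}
Natural join on floor: {(2, 1670, Mo, 16, qa), (2, 1670, Mo, 2, bio), (2, 1670, Mo, 24, hr), (2, 1670, Sam, 16, qa), (2, 1670, Sam, 2, bio), (2, 1670, Sam, 24, hr), (2, 5200, Mo, 16, qa), (2, 5200, Mo, 2, bio), (2, 5200, Mo, 24, hr), (2, 5200, Sam, 16, qa), (2, 5200, Sam, 2, bio), (2, 5200, Sam, 24, hr), (5, 1160, Jo, 10, hr), (5, 1160, Jo, 8, fin), (5, 3090, Jo, 10, hr), (5, 3090, Jo, 8, fin), (5, 6340, Jo, 10, hr), (5, 6340, Jo, 8, fin), (9, 6990, Cal, 2, hr), (9, 6990, Cal, 25, k1), (9, 6990, Kim, 2, hr), (9, 6990, Kim, 25, k1), (9, 6990, Pat, 2, hr), (9, 6990, Pat, 25, k1), (9, 7560, Cal, 2, hr), (9, 7560, Cal, 25, k1), (9, 7560, Kim, 2, hr), (9, 7560, Kim, 25, k1), (9, 7560, Pat, 2, hr), (9, 7560, Pat, 25, k1)}
Apply σ_{pid != bio}; surviving tuples: {(2, 1670, Mo, 16, qa), (2, 1670, Mo, 24, hr), (2, 1670, Sam, 16, qa), (2, 1670, Sam, 24, hr), (2, 5200, Mo, 16, qa), (2, 5200, Mo, 24, hr), (2, 5200, Sam, 16, qa), (2, 5200, Sam, 24, hr), (5, 1160, Jo, 10, hr), (5, 1160, Jo, 8, fin), (5, 3090, Jo, 10, hr), (5, 3090, Jo, 8, fin), (5, 6340, Jo, 10, hr), (5, 6340, Jo, 8, fin), (9, 6990, Cal, 2, hr), (9, 6990, Cal, 25, k1), (9, 6990, Kim, 2, hr), (9, 6990, Kim, 25, k1), (9, 6990, Pat, 2, hr), (9, 6990, Pat, 25, k1), (9, 7560, Cal, 2, hr), (9, 7560, Cal, 25, k1), (9, 7560, Kim, 2, hr), (9, 7560, Kim, 25, k1), (9, 7560, Pat, 2, hr), (9, 7560, Pat, 25, k1)}
Keep only column(s) pid, floor, name (14 duplicate(s) eliminated): {(fin, 5, Jo), (hr, 2, Mo), (hr, 2, Sam), (hr, 5, Jo), (hr, 9, Cal), (hr, 9, Kim), (hr, 9, Pat), (k1, 9, Cal), (k1, 9, Kim), (k1, 9, Pat), (qa, 2, Mo), (qa, 2, Sam)}

{(fin, 5, Jo), (hr, 2, Mo), (hr, 2, Sam), (hr, 5, Jo), (hr, 9, Cal), (hr, 9, Kim), (hr, 9, Pat), (k1, 9, Cal), (k1, 9, Kim), (k1, 9, Pat), (qa, 2, Mo), (qa, 2, Sam)}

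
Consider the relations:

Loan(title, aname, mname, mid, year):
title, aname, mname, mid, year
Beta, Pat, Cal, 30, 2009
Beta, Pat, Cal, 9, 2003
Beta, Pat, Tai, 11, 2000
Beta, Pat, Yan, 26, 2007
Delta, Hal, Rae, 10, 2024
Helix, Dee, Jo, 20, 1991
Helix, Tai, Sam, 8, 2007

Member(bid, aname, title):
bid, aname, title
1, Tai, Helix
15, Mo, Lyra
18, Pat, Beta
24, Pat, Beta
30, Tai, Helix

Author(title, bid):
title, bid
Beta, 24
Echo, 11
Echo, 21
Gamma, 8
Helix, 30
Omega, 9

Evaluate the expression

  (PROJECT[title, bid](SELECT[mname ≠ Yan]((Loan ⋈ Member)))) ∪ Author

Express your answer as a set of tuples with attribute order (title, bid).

Joining Loan and Member on title, aname yields {(Beta, Pat, Cal, 30, 2009, 18), (Beta, Pat, Cal, 30, 2009, 24), (Beta, Pat, Cal, 9, 2003, 18), (Beta, Pat, Cal, 9, 2003, 24), (Beta, Pat, Tai, 11, 2000, 18), (Beta, Pat, Tai, 11, 2000, 24), (Beta, Pat, Yan, 26, 2007, 18), (Beta, Pat, Yan, 26, 2007, 24), (Helix, Tai, Sam, 8, 2007, 1), (Helix, Tai, Sam, 8, 2007, 30)}.
Selection mname ≠ Yan: {(Beta, Pat, Cal, 30, 2009, 18), (Beta, Pat, Cal, 30, 2009, 24), (Beta, Pat, Cal, 9, 2003, 18), (Beta, Pat, Cal, 9, 2003, 24), (Beta, Pat, Tai, 11, 2000, 18), (Beta, Pat, Tai, 11, 2000, 24), (Helix, Tai, Sam, 8, 2007, 1), (Helix, Tai, Sam, 8, 2007, 30)}
Keep only column(s) title, bid (4 duplicate(s) eliminated): {(Beta, 18), (Beta, 24), (Helix, 1), (Helix, 30)}
Union: {(Beta, 18), (Beta, 24), (Helix, 1), (Helix, 30)} with {(Beta, 24), (Echo, 11), (Echo, 21), (Gamma, 8), (Helix, 30), (Omega, 9)} → {(Beta, 18), (Beta, 24), (Echo, 11), (Echo, 21), (Gamma, 8), (Helix, 1), (Helix, 30), (Omega, 9)}

{(Beta, 18), (Beta, 24), (Echo, 11), (Echo, 21), (Gamma, 8), (Helix, 1), (Helix, 30), (Omega, 9)}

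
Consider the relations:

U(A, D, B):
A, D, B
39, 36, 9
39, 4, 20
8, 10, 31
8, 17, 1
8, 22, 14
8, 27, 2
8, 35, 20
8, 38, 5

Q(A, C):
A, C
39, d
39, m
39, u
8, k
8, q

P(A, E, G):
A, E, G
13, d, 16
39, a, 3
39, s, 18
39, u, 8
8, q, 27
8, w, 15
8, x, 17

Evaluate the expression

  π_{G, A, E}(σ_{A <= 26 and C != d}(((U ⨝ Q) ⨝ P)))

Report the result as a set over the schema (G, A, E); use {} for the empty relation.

Natural join on A: {(39, 36, 9, d), (39, 36, 9, m), (39, 36, 9, u), (39, 4, 20, d), (39, 4, 20, m), (39, 4, 20, u), (8, 10, 31, k), (8, 10, 31, q), (8, 17, 1, k), (8, 17, 1, q), (8, 22, 14, k), (8, 22, 14, q), (8, 27, 2, k), (8, 27, 2, q), (8, 35, 20, k), (8, 35, 20, q), (8, 38, 5, k), (8, 38, 5, q)}
Natural join on A: {(39, 36, 9, d, a, 3), (39, 36, 9, d, s, 18), (39, 36, 9, d, u, 8), (39, 36, 9, m, a, 3), (39, 36, 9, m, s, 18), (39, 36, 9, m, u, 8), (39, 36, 9, u, a, 3), (39, 36, 9, u, s, 18), (39, 36, 9, u, u, 8), (39, 4, 20, d, a, 3), (39, 4, 20, d, s, 18), (39, 4, 20, d, u, 8), (39, 4, 20, m, a, 3), (39, 4, 20, m, s, 18), (39, 4, 20, m, u, 8), (39, 4, 20, u, a, 3), (39, 4, 20, u, s, 18), (39, 4, 20, u, u, 8), (8, 10, 31, k, q, 27), (8, 10, 31, k, w, 15), (8, 10, 31, k, x, 17), (8, 10, 31, q, q, 27), (8, 10, 31, q, w, 15), (8, 10, 31, q, x, 17), (8, 17, 1, k, q, 27), (8, 17, 1, k, w, 15), (8, 17, 1, k, x, 17), (8, 17, 1, q, q, 27), (8, 17, 1, q, w, 15), (8, 17, 1, q, x, 17), (8, 22, 14, k, q, 27), (8, 22, 14, k, w, 15), (8, 22, 14, k, x, 17), (8, 22, 14, q, q, 27), (8, 22, 14, q, w, 15), (8, 22, 14, q, x, 17), (8, 27, 2, k, q, 27), (8, 27, 2, k, w, 15), (8, 27, 2, k, x, 17), (8, 27, 2, q, q, 27), (8, 27, 2, q, w, 15), (8, 27, 2, q, x, 17), (8, 35, 20, k, q, 27), (8, 35, 20, k, w, 15), (8, 35, 20, k, x, 17), (8, 35, 20, q, q, 27), (8, 35, 20, q, w, 15), (8, 35, 20, q, x, 17), (8, 38, 5, k, q, 27), (8, 38, 5, k, w, 15), (8, 38, 5, k, x, 17), (8, 38, 5, q, q, 27), (8, 38, 5, q, w, 15), (8, 38, 5, q, x, 17)}
Filtering on A <= 26 and C != d leaves {(8, 10, 31, k, q, 27), (8, 10, 31, k, w, 15), (8, 10, 31, k, x, 17), (8, 10, 31, q, q, 27), (8, 10, 31, q, w, 15), (8, 10, 31, q, x, 17), (8, 17, 1, k, q, 27), (8, 17, 1, k, w, 15), (8, 17, 1, k, x, 17), (8, 17, 1, q, q, 27), (8, 17, 1, q, w, 15), (8, 17, 1, q, x, 17), (8, 22, 14, k, q, 27), (8, 22, 14, k, w, 15), (8, 22, 14, k, x, 17), (8, 22, 14, q, q, 27), (8, 22, 14, q, w, 15), (8, 22, 14, q, x, 17), (8, 27, 2, k, q, 27), (8, 27, 2, k, w, 15), (8, 27, 2, k, x, 17), (8, 27, 2, q, q, 27), (8, 27, 2, q, w, 15), (8, 27, 2, q, x, 17), (8, 35, 20, k, q, 27), (8, 35, 20, k, w, 15), (8, 35, 20, k, x, 17), (8, 35, 20, q, q, 27), (8, 35, 20, q, w, 15), (8, 35, 20, q, x, 17), (8, 38, 5, k, q, 27), (8, 38, 5, k, w, 15), (8, 38, 5, k, x, 17), (8, 38, 5, q, q, 27), (8, 38, 5, q, w, 15), (8, 38, 5, q, x, 17)}.
π[G, A, E]: project onto (G, A, E) (33 duplicate(s) eliminated) → {(15, 8, w), (17, 8, x), (27, 8, q)}

{(15, 8, w), (17, 8, x), (27, 8, q)}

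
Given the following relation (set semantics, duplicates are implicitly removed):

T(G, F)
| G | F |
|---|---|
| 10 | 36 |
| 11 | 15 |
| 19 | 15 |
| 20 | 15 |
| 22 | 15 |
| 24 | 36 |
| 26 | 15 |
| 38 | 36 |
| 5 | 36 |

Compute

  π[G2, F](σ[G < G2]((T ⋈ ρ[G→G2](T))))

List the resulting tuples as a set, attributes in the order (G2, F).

{(10, 36), (19, 15), (20, 15), (22, 15), (24, 36), (26, 15), (38, 36)}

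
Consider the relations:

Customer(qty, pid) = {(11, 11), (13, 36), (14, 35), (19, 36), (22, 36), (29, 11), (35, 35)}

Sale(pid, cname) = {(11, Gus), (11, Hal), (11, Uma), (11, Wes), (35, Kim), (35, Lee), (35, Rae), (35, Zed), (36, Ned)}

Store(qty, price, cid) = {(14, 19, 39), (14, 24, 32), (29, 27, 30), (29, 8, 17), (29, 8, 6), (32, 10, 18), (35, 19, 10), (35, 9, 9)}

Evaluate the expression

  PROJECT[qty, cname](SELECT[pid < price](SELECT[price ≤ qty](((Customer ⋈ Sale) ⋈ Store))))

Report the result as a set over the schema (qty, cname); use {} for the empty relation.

{(29, Gus), (29, Hal), (29, Uma), (29, Wes)}

Natural join on pid: {(11, 11, Gus), (11, 11, Hal), (11, 11, Uma), (11, 11, Wes), (13, 36, Ned), (14, 35, Kim), (14, 35, Lee), (14, 35, Rae), (14, 35, Zed), (19, 36, Ned), (22, 36, Ned), (29, 11, Gus), (29, 11, Hal), (29, 11, Uma), (29, 11, Wes), (35, 35, Kim), (35, 35, Lee), (35, 35, Rae), (35, 35, Zed)}
Natural join on qty: {(14, 35, Kim, 19, 39), (14, 35, Kim, 24, 32), (14, 35, Lee, 19, 39), (14, 35, Lee, 24, 32), (14, 35, Rae, 19, 39), (14, 35, Rae, 24, 32), (14, 35, Zed, 19, 39), (14, 35, Zed, 24, 32), (29, 11, Gus, 27, 30), (29, 11, Gus, 8, 17), (29, 11, Gus, 8, 6), (29, 11, Hal, 27, 30), (29, 11, Hal, 8, 17), (29, 11, Hal, 8, 6), (29, 11, Uma, 27, 30), (29, 11, Uma, 8, 17), (29, 11, Uma, 8, 6), (29, 11, Wes, 27, 30), (29, 11, Wes, 8, 17), (29, 11, Wes, 8, 6), (35, 35, Kim, 19, 10), (35, 35, Kim, 9, 9), (35, 35, Lee, 19, 10), (35, 35, Lee, 9, 9), (35, 35, Rae, 19, 10), (35, 35, Rae, 9, 9), (35, 35, Zed, 19, 10), (35, 35, Zed, 9, 9)}
Selection price ≤ qty: {(29, 11, Gus, 27, 30), (29, 11, Gus, 8, 17), (29, 11, Gus, 8, 6), (29, 11, Hal, 27, 30), (29, 11, Hal, 8, 17), (29, 11, Hal, 8, 6), (29, 11, Uma, 27, 30), (29, 11, Uma, 8, 17), (29, 11, Uma, 8, 6), (29, 11, Wes, 27, 30), (29, 11, Wes, 8, 17), (29, 11, Wes, 8, 6), (35, 35, Kim, 19, 10), (35, 35, Kim, 9, 9), (35, 35, Lee, 19, 10), (35, 35, Lee, 9, 9), (35, 35, Rae, 19, 10), (35, 35, Rae, 9, 9), (35, 35, Zed, 19, 10), (35, 35, Zed, 9, 9)}
Selection pid < price: {(29, 11, Gus, 27, 30), (29, 11, Hal, 27, 30), (29, 11, Uma, 27, 30), (29, 11, Wes, 27, 30)}
π_{qty, cname} gives {(29, Gus), (29, Hal), (29, Uma), (29, Wes)}.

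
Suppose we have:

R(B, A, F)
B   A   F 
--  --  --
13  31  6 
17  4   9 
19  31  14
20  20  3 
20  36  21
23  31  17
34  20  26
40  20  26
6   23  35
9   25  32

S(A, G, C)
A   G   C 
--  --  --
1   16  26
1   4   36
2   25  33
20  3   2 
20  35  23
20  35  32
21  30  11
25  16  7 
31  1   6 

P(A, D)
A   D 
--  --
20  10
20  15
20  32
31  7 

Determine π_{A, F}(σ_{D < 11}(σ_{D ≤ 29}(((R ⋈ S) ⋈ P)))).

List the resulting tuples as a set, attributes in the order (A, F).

{(20, 26), (20, 3), (31, 14), (31, 17), (31, 6)}

R ⋈ S (natural join on A): {(13, 31, 6, 1, 6), (19, 31, 14, 1, 6), (20, 20, 3, 3, 2), (20, 20, 3, 35, 23), (20, 20, 3, 35, 32), (23, 31, 17, 1, 6), (34, 20, 26, 3, 2), (34, 20, 26, 35, 23), (34, 20, 26, 35, 32), (40, 20, 26, 3, 2), (40, 20, 26, 35, 23), (40, 20, 26, 35, 32), (9, 25, 32, 16, 7)}
(R ⋈ S) ⋈ P (natural join on A): {(13, 31, 6, 1, 6, 7), (19, 31, 14, 1, 6, 7), (20, 20, 3, 3, 2, 10), (20, 20, 3, 3, 2, 15), (20, 20, 3, 3, 2, 32), (20, 20, 3, 35, 23, 10), (20, 20, 3, 35, 23, 15), (20, 20, 3, 35, 23, 32), (20, 20, 3, 35, 32, 10), (20, 20, 3, 35, 32, 15), (20, 20, 3, 35, 32, 32), (23, 31, 17, 1, 6, 7), (34, 20, 26, 3, 2, 10), (34, 20, 26, 3, 2, 15), (34, 20, 26, 3, 2, 32), (34, 20, 26, 35, 23, 10), (34, 20, 26, 35, 23, 15), (34, 20, 26, 35, 23, 32), (34, 20, 26, 35, 32, 10), (34, 20, 26, 35, 32, 15), (34, 20, 26, 35, 32, 32), (40, 20, 26, 3, 2, 10), (40, 20, 26, 3, 2, 15), (40, 20, 26, 3, 2, 32), (40, 20, 26, 35, 23, 10), (40, 20, 26, 35, 23, 15), (40, 20, 26, 35, 23, 32), (40, 20, 26, 35, 32, 10), (40, 20, 26, 35, 32, 15), (40, 20, 26, 35, 32, 32)}
Selection D ≤ 29: {(13, 31, 6, 1, 6, 7), (19, 31, 14, 1, 6, 7), (20, 20, 3, 3, 2, 10), (20, 20, 3, 3, 2, 15), (20, 20, 3, 35, 23, 10), (20, 20, 3, 35, 23, 15), (20, 20, 3, 35, 32, 10), (20, 20, 3, 35, 32, 15), (23, 31, 17, 1, 6, 7), (34, 20, 26, 3, 2, 10), (34, 20, 26, 3, 2, 15), (34, 20, 26, 35, 23, 10), (34, 20, 26, 35, 23, 15), (34, 20, 26, 35, 32, 10), (34, 20, 26, 35, 32, 15), (40, 20, 26, 3, 2, 10), (40, 20, 26, 3, 2, 15), (40, 20, 26, 35, 23, 10), (40, 20, 26, 35, 23, 15), (40, 20, 26, 35, 32, 10), (40, 20, 26, 35, 32, 15)}
Selection D < 11: {(13, 31, 6, 1, 6, 7), (19, 31, 14, 1, 6, 7), (20, 20, 3, 3, 2, 10), (20, 20, 3, 35, 23, 10), (20, 20, 3, 35, 32, 10), (23, 31, 17, 1, 6, 7), (34, 20, 26, 3, 2, 10), (34, 20, 26, 35, 23, 10), (34, 20, 26, 35, 32, 10), (40, 20, 26, 3, 2, 10), (40, 20, 26, 35, 23, 10), (40, 20, 26, 35, 32, 10)}
Projecting to A, F (7 duplicate(s) eliminated): {(20, 26), (20, 3), (31, 14), (31, 17), (31, 6)}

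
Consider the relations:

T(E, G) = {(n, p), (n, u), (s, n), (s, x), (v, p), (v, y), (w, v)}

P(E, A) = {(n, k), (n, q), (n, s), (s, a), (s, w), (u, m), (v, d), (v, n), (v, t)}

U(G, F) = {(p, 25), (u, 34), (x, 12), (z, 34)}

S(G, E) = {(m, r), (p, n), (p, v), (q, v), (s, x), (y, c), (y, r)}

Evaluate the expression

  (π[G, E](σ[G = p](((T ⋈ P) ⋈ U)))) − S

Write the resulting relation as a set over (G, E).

{}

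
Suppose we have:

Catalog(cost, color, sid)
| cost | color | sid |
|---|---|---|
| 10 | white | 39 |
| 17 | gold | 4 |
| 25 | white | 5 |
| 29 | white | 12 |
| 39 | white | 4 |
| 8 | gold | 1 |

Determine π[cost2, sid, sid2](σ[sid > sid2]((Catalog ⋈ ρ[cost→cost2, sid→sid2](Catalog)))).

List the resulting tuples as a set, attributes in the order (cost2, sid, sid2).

{(25, 12, 5), (25, 39, 5), (29, 39, 12), (39, 12, 4), (39, 39, 4), (39, 5, 4), (8, 4, 1)}

ρ[cost→cost2, sid→sid2]: schema becomes (cost2, color, sid2); tuples unchanged.
Joining Catalog and ρ[cost→cost2, sid→sid2](Catalog) on color yields {(10, white, 39, 10, 39), (10, white, 39, 25, 5), (10, white, 39, 29, 12), (10, white, 39, 39, 4), (17, gold, 4, 17, 4), (17, gold, 4, 8, 1), (25, white, 5, 10, 39), (25, white, 5, 25, 5), (25, white, 5, 29, 12), (25, white, 5, 39, 4), (29, white, 12, 10, 39), (29, white, 12, 25, 5), (29, white, 12, 29, 12), (29, white, 12, 39, 4), (39, white, 4, 10, 39), (39, white, 4, 25, 5), (39, white, 4, 29, 12), (39, white, 4, 39, 4), (8, gold, 1, 17, 4), (8, gold, 1, 8, 1)}.
σ[sid > sid2]: keep tuples satisfying sid > sid2 → {(10, white, 39, 25, 5), (10, white, 39, 29, 12), (10, white, 39, 39, 4), (17, gold, 4, 8, 1), (25, white, 5, 39, 4), (29, white, 12, 25, 5), (29, white, 12, 39, 4)}
π[cost2, sid, sid2]: project onto (cost2, sid, sid2) → {(25, 12, 5), (25, 39, 5), (29, 39, 12), (39, 12, 4), (39, 39, 4), (39, 5, 4), (8, 4, 1)}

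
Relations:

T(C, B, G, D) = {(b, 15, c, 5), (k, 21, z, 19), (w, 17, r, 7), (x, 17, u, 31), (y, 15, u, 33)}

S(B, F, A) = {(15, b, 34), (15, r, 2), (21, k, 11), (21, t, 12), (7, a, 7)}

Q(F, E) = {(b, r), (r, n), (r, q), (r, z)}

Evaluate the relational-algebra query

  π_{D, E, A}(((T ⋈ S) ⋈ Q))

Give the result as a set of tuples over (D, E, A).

{(33, n, 2), (33, q, 2), (33, r, 34), (33, z, 2), (5, n, 2), (5, q, 2), (5, r, 34), (5, z, 2)}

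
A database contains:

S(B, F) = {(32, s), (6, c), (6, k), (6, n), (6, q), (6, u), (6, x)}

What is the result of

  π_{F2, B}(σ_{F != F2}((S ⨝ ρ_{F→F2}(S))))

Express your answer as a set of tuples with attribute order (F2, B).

ρ[F→F2]: schema becomes (B, F2); tuples unchanged.
S ⋈ ρ_{F→F2}(S) (natural join on B): {(32, s, s), (6, c, c), (6, c, k), (6, c, n), (6, c, q), (6, c, u), (6, c, x), (6, k, c), (6, k, k), (6, k, n), (6, k, q), (6, k, u), (6, k, x), (6, n, c), (6, n, k), (6, n, n), (6, n, q), (6, n, u), (6, n, x), (6, q, c), (6, q, k), (6, q, n), (6, q, q), (6, q, u), (6, q, x), (6, u, c), (6, u, k), (6, u, n), (6, u, q), (6, u, u), (6, u, x), (6, x, c), (6, x, k), (6, x, n), (6, x, q), (6, x, u), (6, x, x)}
Apply σ_{F != F2}; surviving tuples: {(6, c, k), (6, c, n), (6, c, q), (6, c, u), (6, c, x), (6, k, c), (6, k, n), (6, k, q), (6, k, u), (6, k, x), (6, n, c), (6, n, k), (6, n, q), (6, n, u), (6, n, x), (6, q, c), (6, q, k), (6, q, n), (6, q, u), (6, q, x), (6, u, c), (6, u, k), (6, u, n), (6, u, q), (6, u, x), (6, x, c), (6, x, k), (6, x, n), (6, x, q), (6, x, u)}
π[F2, B]: project onto (F2, B) (24 duplicate(s) eliminated) → {(c, 6), (k, 6), (n, 6), (q, 6), (u, 6), (x, 6)}

{(c, 6), (k, 6), (n, 6), (q, 6), (u, 6), (x, 6)}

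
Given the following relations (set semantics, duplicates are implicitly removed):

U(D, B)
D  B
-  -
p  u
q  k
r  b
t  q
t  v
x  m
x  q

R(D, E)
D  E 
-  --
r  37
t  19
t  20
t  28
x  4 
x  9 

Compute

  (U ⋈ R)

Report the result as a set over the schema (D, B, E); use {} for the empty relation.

{(r, b, 37), (t, q, 19), (t, q, 20), (t, q, 28), (t, v, 19), (t, v, 20), (t, v, 28), (x, m, 4), (x, m, 9), (x, q, 4), (x, q, 9)}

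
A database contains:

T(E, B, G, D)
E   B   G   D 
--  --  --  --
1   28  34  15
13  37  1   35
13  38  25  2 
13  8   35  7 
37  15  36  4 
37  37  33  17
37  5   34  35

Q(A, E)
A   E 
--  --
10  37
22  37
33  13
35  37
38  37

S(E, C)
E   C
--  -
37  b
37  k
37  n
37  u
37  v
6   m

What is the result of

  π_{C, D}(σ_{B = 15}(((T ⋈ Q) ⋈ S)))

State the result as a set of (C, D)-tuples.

Joining T and Q on E yields {(13, 37, 1, 35, 33), (13, 38, 25, 2, 33), (13, 8, 35, 7, 33), (37, 15, 36, 4, 10), (37, 15, 36, 4, 22), (37, 15, 36, 4, 35), (37, 15, 36, 4, 38), (37, 37, 33, 17, 10), (37, 37, 33, 17, 22), (37, 37, 33, 17, 35), (37, 37, 33, 17, 38), (37, 5, 34, 35, 10), (37, 5, 34, 35, 22), (37, 5, 34, 35, 35), (37, 5, 34, 35, 38)}.
Joining (T ⋈ Q) and S on E yields {(37, 15, 36, 4, 10, b), (37, 15, 36, 4, 10, k), (37, 15, 36, 4, 10, n), (37, 15, 36, 4, 10, u), (37, 15, 36, 4, 10, v), (37, 15, 36, 4, 22, b), (37, 15, 36, 4, 22, k), (37, 15, 36, 4, 22, n), (37, 15, 36, 4, 22, u), (37, 15, 36, 4, 22, v), (37, 15, 36, 4, 35, b), (37, 15, 36, 4, 35, k), (37, 15, 36, 4, 35, n), (37, 15, 36, 4, 35, u), (37, 15, 36, 4, 35, v), (37, 15, 36, 4, 38, b), (37, 15, 36, 4, 38, k), (37, 15, 36, 4, 38, n), (37, 15, 36, 4, 38, u), (37, 15, 36, 4, 38, v), (37, 37, 33, 17, 10, b), (37, 37, 33, 17, 10, k), (37, 37, 33, 17, 10, n), (37, 37, 33, 17, 10, u), (37, 37, 33, 17, 10, v), (37, 37, 33, 17, 22, b), (37, 37, 33, 17, 22, k), (37, 37, 33, 17, 22, n), (37, 37, 33, 17, 22, u), (37, 37, 33, 17, 22, v), (37, 37, 33, 17, 35, b), (37, 37, 33, 17, 35, k), (37, 37, 33, 17, 35, n), (37, 37, 33, 17, 35, u), (37, 37, 33, 17, 35, v), (37, 37, 33, 17, 38, b), (37, 37, 33, 17, 38, k), (37, 37, 33, 17, 38, n), (37, 37, 33, 17, 38, u), (37, 37, 33, 17, 38, v), (37, 5, 34, 35, 10, b), (37, 5, 34, 35, 10, k), (37, 5, 34, 35, 10, n), (37, 5, 34, 35, 10, u), (37, 5, 34, 35, 10, v), (37, 5, 34, 35, 22, b), (37, 5, 34, 35, 22, k), (37, 5, 34, 35, 22, n), (37, 5, 34, 35, 22, u), (37, 5, 34, 35, 22, v), (37, 5, 34, 35, 35, b), (37, 5, 34, 35, 35, k), (37, 5, 34, 35, 35, n), (37, 5, 34, 35, 35, u), (37, 5, 34, 35, 35, v), (37, 5, 34, 35, 38, b), (37, 5, 34, 35, 38, k), (37, 5, 34, 35, 38, n), (37, 5, 34, 35, 38, u), (37, 5, 34, 35, 38, v)}.
Apply σ_{B = 15}; surviving tuples: {(37, 15, 36, 4, 10, b), (37, 15, 36, 4, 10, k), (37, 15, 36, 4, 10, n), (37, 15, 36, 4, 10, u), (37, 15, 36, 4, 10, v), (37, 15, 36, 4, 22, b), (37, 15, 36, 4, 22, k), (37, 15, 36, 4, 22, n), (37, 15, 36, 4, 22, u), (37, 15, 36, 4, 22, v), (37, 15, 36, 4, 35, b), (37, 15, 36, 4, 35, k), (37, 15, 36, 4, 35, n), (37, 15, 36, 4, 35, u), (37, 15, 36, 4, 35, v), (37, 15, 36, 4, 38, b), (37, 15, 36, 4, 38, k), (37, 15, 36, 4, 38, n), (37, 15, 36, 4, 38, u), (37, 15, 36, 4, 38, v)}
π_{C, D} gives {(b, 4), (k, 4), (n, 4), (u, 4), (v, 4)} (15 duplicate(s) eliminated).

{(b, 4), (k, 4), (n, 4), (u, 4), (v, 4)}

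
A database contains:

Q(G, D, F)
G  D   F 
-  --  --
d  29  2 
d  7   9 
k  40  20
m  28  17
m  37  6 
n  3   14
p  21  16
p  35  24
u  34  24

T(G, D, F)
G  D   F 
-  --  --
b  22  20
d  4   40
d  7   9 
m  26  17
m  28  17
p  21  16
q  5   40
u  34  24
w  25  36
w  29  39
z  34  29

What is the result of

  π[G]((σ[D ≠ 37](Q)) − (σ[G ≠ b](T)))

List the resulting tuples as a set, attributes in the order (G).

σ[D ≠ 37]: keep tuples satisfying D ≠ 37 → {(d, 29, 2), (d, 7, 9), (k, 40, 20), (m, 28, 17), (n, 3, 14), (p, 21, 16), (p, 35, 24), (u, 34, 24)}
σ[G ≠ b]: keep tuples satisfying G ≠ b → {(d, 4, 40), (d, 7, 9), (m, 26, 17), (m, 28, 17), (p, 21, 16), (q, 5, 40), (u, 34, 24), (w, 25, 36), (w, 29, 39), (z, 34, 29)}
Set difference of the two operands is {(d, 29, 2), (k, 40, 20), (n, 3, 14), (p, 35, 24)}.
Projecting to G: {d, k, n, p}

{d, k, n, p}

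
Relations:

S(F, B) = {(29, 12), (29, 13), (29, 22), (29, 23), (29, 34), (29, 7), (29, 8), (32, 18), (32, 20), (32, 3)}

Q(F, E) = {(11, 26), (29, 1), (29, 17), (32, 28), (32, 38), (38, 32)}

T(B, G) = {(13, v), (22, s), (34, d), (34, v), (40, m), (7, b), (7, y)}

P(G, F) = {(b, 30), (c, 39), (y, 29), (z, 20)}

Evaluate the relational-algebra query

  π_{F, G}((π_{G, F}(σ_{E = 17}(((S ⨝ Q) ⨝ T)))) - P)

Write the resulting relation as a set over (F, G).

Joining S and Q on F yields {(29, 12, 1), (29, 12, 17), (29, 13, 1), (29, 13, 17), (29, 22, 1), (29, 22, 17), (29, 23, 1), (29, 23, 17), (29, 34, 1), (29, 34, 17), (29, 7, 1), (29, 7, 17), (29, 8, 1), (29, 8, 17), (32, 18, 28), (32, 18, 38), (32, 20, 28), (32, 20, 38), (32, 3, 28), (32, 3, 38)}.
Joining (S ⨝ Q) and T on B yields {(29, 13, 1, v), (29, 13, 17, v), (29, 22, 1, s), (29, 22, 17, s), (29, 34, 1, d), (29, 34, 1, v), (29, 34, 17, d), (29, 34, 17, v), (29, 7, 1, b), (29, 7, 1, y), (29, 7, 17, b), (29, 7, 17, y)}.
Filtering on E = 17 leaves {(29, 13, 17, v), (29, 22, 17, s), (29, 34, 17, d), (29, 34, 17, v), (29, 7, 17, b), (29, 7, 17, y)}.
Keep only column(s) G, F (1 duplicate(s) eliminated): {(b, 29), (d, 29), (s, 29), (v, 29), (y, 29)}
Taking the difference: {(b, 29), (d, 29), (s, 29), (v, 29)}
Keep only column(s) F, G: {(29, b), (29, d), (29, s), (29, v)}

{(29, b), (29, d), (29, s), (29, v)}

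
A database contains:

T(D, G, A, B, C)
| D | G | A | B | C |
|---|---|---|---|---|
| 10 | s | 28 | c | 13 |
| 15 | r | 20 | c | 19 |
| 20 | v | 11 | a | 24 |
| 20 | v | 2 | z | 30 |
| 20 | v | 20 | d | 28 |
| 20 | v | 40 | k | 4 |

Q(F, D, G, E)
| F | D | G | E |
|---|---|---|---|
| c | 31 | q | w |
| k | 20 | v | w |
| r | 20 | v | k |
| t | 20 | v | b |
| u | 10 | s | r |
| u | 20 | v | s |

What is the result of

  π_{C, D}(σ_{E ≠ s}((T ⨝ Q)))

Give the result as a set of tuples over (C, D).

Natural join on D, G: {(10, s, 28, c, 13, u, r), (20, v, 11, a, 24, k, w), (20, v, 11, a, 24, r, k), (20, v, 11, a, 24, t, b), (20, v, 11, a, 24, u, s), (20, v, 2, z, 30, k, w), (20, v, 2, z, 30, r, k), (20, v, 2, z, 30, t, b), (20, v, 2, z, 30, u, s), (20, v, 20, d, 28, k, w), (20, v, 20, d, 28, r, k), (20, v, 20, d, 28, t, b), (20, v, 20, d, 28, u, s), (20, v, 40, k, 4, k, w), (20, v, 40, k, 4, r, k), (20, v, 40, k, 4, t, b), (20, v, 40, k, 4, u, s)}
Selection E ≠ s: {(10, s, 28, c, 13, u, r), (20, v, 11, a, 24, k, w), (20, v, 11, a, 24, r, k), (20, v, 11, a, 24, t, b), (20, v, 2, z, 30, k, w), (20, v, 2, z, 30, r, k), (20, v, 2, z, 30, t, b), (20, v, 20, d, 28, k, w), (20, v, 20, d, 28, r, k), (20, v, 20, d, 28, t, b), (20, v, 40, k, 4, k, w), (20, v, 40, k, 4, r, k), (20, v, 40, k, 4, t, b)}
Projecting to C, D (8 duplicate(s) eliminated): {(13, 10), (24, 20), (28, 20), (30, 20), (4, 20)}

{(13, 10), (24, 20), (28, 20), (30, 20), (4, 20)}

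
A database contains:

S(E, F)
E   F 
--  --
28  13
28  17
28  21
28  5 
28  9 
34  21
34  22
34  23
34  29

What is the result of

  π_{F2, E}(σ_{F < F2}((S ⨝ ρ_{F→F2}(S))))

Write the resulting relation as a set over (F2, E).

{(13, 28), (17, 28), (21, 28), (22, 34), (23, 34), (29, 34), (9, 28)}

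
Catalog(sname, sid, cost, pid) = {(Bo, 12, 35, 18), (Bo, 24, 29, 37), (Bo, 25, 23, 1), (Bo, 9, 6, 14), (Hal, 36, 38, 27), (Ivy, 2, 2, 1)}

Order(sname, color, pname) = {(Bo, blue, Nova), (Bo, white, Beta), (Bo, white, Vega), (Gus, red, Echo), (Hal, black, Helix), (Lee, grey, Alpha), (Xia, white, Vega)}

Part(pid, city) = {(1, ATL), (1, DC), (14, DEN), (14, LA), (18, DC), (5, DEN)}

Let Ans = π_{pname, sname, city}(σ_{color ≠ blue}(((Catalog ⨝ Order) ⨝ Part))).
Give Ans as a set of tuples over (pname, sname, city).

Catalog ⋈ Order (natural join on sname): {(Bo, 12, 35, 18, blue, Nova), (Bo, 12, 35, 18, white, Beta), (Bo, 12, 35, 18, white, Vega), (Bo, 24, 29, 37, blue, Nova), (Bo, 24, 29, 37, white, Beta), (Bo, 24, 29, 37, white, Vega), (Bo, 25, 23, 1, blue, Nova), (Bo, 25, 23, 1, white, Beta), (Bo, 25, 23, 1, white, Vega), (Bo, 9, 6, 14, blue, Nova), (Bo, 9, 6, 14, white, Beta), (Bo, 9, 6, 14, white, Vega), (Hal, 36, 38, 27, black, Helix)}
(Catalog ⨝ Order) ⋈ Part (natural join on pid): {(Bo, 12, 35, 18, blue, Nova, DC), (Bo, 12, 35, 18, white, Beta, DC), (Bo, 12, 35, 18, white, Vega, DC), (Bo, 25, 23, 1, blue, Nova, ATL), (Bo, 25, 23, 1, blue, Nova, DC), (Bo, 25, 23, 1, white, Beta, ATL), (Bo, 25, 23, 1, white, Beta, DC), (Bo, 25, 23, 1, white, Vega, ATL), (Bo, 25, 23, 1, white, Vega, DC), (Bo, 9, 6, 14, blue, Nova, DEN), (Bo, 9, 6, 14, blue, Nova, LA), (Bo, 9, 6, 14, white, Beta, DEN), (Bo, 9, 6, 14, white, Beta, LA), (Bo, 9, 6, 14, white, Vega, DEN), (Bo, 9, 6, 14, white, Vega, LA)}
σ[color ≠ blue]: keep tuples satisfying color ≠ blue → {(Bo, 12, 35, 18, white, Beta, DC), (Bo, 12, 35, 18, white, Vega, DC), (Bo, 25, 23, 1, white, Beta, ATL), (Bo, 25, 23, 1, white, Beta, DC), (Bo, 25, 23, 1, white, Vega, ATL), (Bo, 25, 23, 1, white, Vega, DC), (Bo, 9, 6, 14, white, Beta, DEN), (Bo, 9, 6, 14, white, Beta, LA), (Bo, 9, 6, 14, white, Vega, DEN), (Bo, 9, 6, 14, white, Vega, LA)}
π_{pname, sname, city} gives {(Beta, Bo, ATL), (Beta, Bo, DC), (Beta, Bo, DEN), (Beta, Bo, LA), (Vega, Bo, ATL), (Vega, Bo, DC), (Vega, Bo, DEN), (Vega, Bo, LA)} (2 duplicate(s) eliminated).

{(Beta, Bo, ATL), (Beta, Bo, DC), (Beta, Bo, DEN), (Beta, Bo, LA), (Vega, Bo, ATL), (Vega, Bo, DC), (Vega, Bo, DEN), (Vega, Bo, LA)}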